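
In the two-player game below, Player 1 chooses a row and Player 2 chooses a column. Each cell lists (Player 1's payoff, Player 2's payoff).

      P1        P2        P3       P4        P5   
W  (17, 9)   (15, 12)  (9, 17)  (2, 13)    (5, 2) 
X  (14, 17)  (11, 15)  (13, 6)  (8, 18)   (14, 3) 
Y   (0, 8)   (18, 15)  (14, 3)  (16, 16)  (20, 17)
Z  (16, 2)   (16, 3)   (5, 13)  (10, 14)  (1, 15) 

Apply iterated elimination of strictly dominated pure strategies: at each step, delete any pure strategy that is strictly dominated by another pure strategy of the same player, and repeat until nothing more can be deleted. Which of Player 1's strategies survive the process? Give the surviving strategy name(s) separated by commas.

Y

For Player 2, P4 strictly dominates P1 on the remaining rows (W: 13>9, X: 18>17, Y: 16>8, Z: 14>2); eliminate P1.
For Player 1, Y strictly dominates W on the remaining columns (P2: 18>15, P3: 14>9, P4: 16>2, P5: 20>5); eliminate W.
Player 1's strategy X is strictly dominated by Y (P2: 18>11, P3: 14>13, P4: 16>8, P5: 20>14) and is removed.
Row Z is eliminated: Y beats it against every remaining column (P2: 18>16, P3: 14>5, P4: 16>10, P5: 20>1).
Column P2 is eliminated: P4 beats it against every remaining row (Y: 16>15).
Player 2's strategy P3 is strictly dominated by P4 (Y: 16>3) and is removed.
For Player 2, P5 strictly dominates P4 on the remaining rows (Y: 17>16); eliminate P4.
Among the remaining strategies, none is strictly dominated by another pure strategy of the same player, so the elimination stops.
Surviving strategies — Player 1: {Y}; Player 2: {P5}.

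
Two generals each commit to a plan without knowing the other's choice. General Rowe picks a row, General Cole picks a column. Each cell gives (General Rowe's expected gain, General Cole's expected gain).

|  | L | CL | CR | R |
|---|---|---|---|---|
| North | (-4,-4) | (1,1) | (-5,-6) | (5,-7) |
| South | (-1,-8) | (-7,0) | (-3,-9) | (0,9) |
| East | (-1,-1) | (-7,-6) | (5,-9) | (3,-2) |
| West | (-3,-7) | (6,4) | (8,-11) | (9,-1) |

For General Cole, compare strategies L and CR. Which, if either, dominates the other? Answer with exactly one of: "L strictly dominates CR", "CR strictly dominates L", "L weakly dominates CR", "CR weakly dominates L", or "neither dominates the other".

Compare L to CR across each choice by General Rowe: North: -4>-6, South: -8>-9, East: -1>-9, West: -7>-11.
Every comparison favours L, so L strictly dominates CR.

L strictly dominates CR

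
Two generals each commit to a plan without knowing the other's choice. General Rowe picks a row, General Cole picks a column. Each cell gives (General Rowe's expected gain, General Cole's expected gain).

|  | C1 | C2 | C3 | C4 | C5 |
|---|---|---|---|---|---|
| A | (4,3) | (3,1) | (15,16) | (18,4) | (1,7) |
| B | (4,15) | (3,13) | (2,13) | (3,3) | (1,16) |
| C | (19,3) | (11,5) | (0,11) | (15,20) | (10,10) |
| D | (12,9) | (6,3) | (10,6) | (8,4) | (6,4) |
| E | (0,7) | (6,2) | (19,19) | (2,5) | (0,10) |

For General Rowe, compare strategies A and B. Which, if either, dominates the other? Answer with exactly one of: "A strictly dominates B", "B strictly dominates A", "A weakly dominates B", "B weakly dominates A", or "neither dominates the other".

A's payoffs vs B's, by General Cole's action — C1: 4=4, C2: 3=3, C3: 15>2, C4: 18>3, C5: 1=1.
A is at least as good everywhere and strictly better somewhere (tied only at C1, C2, C5), so A weakly but not strictly dominates B.

A weakly dominates B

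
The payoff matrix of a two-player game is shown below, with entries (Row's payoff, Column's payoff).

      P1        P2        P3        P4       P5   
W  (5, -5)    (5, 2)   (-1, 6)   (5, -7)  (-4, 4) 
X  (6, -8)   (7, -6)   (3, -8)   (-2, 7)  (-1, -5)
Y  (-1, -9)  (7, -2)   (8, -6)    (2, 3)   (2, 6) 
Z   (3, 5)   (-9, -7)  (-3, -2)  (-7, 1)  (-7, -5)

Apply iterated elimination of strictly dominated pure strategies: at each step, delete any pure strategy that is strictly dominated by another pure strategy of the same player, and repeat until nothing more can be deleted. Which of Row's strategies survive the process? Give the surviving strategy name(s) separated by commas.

Row Z is eliminated: W beats it against every remaining column (P1: 5>3, P2: 5>-9, P3: -1>-3, P4: 5>-7, P5: -4>-7).
Column P1 is eliminated: P2 beats it against every remaining row (W: 2>-5, X: -6>-8, Y: -2>-9).
Column P2 is eliminated: P5 beats it against every remaining row (W: 4>2, X: -5>-6, Y: 6>-2).
For Row, Y strictly dominates X on the remaining columns (P3: 8>3, P4: 2>-2, P5: 2>-1); eliminate X.
Column P4 is eliminated: P5 beats it against every remaining row (W: 4>-7, Y: 6>3).
Row's strategy W is strictly dominated by Y (P3: 8>-1, P5: 2>-4) and is removed.
Column's strategy P3 is strictly dominated by P5 (Y: 6>-6) and is removed.
Among the remaining strategies, none is strictly dominated by another pure strategy of the same player, so the elimination stops.
Surviving strategies — Row: {Y}; Column: {P5}.

Y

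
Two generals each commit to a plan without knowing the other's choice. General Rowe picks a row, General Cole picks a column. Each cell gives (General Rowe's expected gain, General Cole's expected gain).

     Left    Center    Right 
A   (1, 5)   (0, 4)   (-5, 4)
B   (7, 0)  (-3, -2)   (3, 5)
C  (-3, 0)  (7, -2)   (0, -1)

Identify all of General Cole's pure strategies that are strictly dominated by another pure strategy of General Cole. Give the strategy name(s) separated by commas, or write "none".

Center

Left: no other strategy beats it everywhere (Center at A (5>4); Right at A (5>4)).
Left strictly dominates Center — A: 5>4, B: 0>-2, C: 0>-2.
Nothing dominates Right: Left at B (5>0); Center at A (4=4).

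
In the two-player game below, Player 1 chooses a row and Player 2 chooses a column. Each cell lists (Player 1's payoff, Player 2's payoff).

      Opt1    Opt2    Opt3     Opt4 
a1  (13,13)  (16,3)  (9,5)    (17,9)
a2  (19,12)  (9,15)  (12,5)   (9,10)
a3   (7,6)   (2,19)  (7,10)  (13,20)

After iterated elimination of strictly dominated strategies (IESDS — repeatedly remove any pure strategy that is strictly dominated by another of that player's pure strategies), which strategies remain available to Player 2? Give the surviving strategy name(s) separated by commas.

Opt1, Opt2

Row a3 is eliminated: a1 beats it against every remaining column (Opt1: 13>7, Opt2: 16>2, Opt3: 9>7, Opt4: 17>13).
Column Opt3 is eliminated: Opt1 beats it against every remaining row (a1: 13>5, a2: 12>5).
Column Opt4 is eliminated: Opt1 beats it against every remaining row (a1: 13>9, a2: 12>10).
Among the remaining strategies, none is strictly dominated by another pure strategy of the same player, so the elimination stops.
Surviving strategies — Player 1: {a1, a2}; Player 2: {Opt1, Opt2}.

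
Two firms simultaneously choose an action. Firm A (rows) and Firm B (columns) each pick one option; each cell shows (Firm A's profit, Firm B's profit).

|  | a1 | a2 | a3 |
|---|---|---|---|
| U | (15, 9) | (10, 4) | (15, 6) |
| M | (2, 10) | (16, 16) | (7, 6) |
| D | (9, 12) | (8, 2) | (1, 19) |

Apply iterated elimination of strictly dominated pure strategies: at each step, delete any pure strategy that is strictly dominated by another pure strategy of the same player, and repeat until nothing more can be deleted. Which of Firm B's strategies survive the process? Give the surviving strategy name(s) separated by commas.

Row D is eliminated: U beats it against every remaining column (a1: 15>9, a2: 10>8, a3: 15>1).
Firm B's strategy a3 is strictly dominated by a1 (U: 9>6, M: 10>6) and is removed.
Among the remaining strategies, none is strictly dominated by another pure strategy of the same player, so the elimination stops.
Surviving strategies — Firm A: {U, M}; Firm B: {a1, a2}.

a1, a2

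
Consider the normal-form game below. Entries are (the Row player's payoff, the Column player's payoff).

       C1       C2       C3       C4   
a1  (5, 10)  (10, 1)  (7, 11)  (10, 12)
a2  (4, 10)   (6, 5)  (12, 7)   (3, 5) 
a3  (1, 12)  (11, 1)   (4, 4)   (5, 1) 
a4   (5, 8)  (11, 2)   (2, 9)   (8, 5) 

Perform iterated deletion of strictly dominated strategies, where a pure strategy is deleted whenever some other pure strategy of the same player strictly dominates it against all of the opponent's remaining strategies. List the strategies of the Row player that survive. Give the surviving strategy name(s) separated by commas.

a1, a2, a4

For the Column player, C1 strictly dominates C2 on the remaining rows (a1: 10>1, a2: 10>5, a3: 12>1, a4: 8>2); eliminate C2.
Row a3 is eliminated: a1 beats it against every remaining column (C1: 5>1, C3: 7>4, C4: 10>5).
Among the remaining strategies, none is strictly dominated by another pure strategy of the same player, so the elimination stops.
Surviving strategies — the Row player: {a1, a2, a4}; the Column player: {C1, C3, C4}.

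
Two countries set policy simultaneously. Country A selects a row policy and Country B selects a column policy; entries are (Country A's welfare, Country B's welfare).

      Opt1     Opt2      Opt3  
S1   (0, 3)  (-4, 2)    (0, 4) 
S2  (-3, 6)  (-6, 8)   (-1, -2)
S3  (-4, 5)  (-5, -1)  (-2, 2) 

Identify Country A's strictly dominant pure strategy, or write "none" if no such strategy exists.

S1

S1 vs S2: Opt1: 0>-3, Opt2: -4>-6, Opt3: 0>-1.
S1 vs S3: Opt1: 0>-4, Opt2: -4>-5, Opt3: 0>-2.
S1 strictly beats every other strategy against every opponent action, so it is strictly dominant.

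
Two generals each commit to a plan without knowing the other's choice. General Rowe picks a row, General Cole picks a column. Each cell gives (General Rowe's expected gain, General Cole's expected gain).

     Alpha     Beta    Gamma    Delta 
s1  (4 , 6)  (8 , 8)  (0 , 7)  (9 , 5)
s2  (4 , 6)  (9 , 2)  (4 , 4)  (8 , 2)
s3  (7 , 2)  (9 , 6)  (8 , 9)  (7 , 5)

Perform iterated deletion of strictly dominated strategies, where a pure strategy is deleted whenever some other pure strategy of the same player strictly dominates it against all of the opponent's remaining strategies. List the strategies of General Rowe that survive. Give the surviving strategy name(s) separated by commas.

For General Cole, Gamma strictly dominates Delta on the remaining rows (s1: 7>5, s2: 4>2, s3: 9>5); eliminate Delta.
For General Rowe, s3 strictly dominates s1 on the remaining columns (Alpha: 7>4, Beta: 9>8, Gamma: 8>0); eliminate s1.
For General Cole, Gamma strictly dominates Beta on the remaining rows (s2: 4>2, s3: 9>6); eliminate Beta.
General Rowe's strategy s2 is strictly dominated by s3 (Alpha: 7>4, Gamma: 8>4) and is removed.
General Cole's strategy Alpha is strictly dominated by Gamma (s3: 9>2) and is removed.
Among the remaining strategies, none is strictly dominated by another pure strategy of the same player, so the elimination stops.
Surviving strategies — General Rowe: {s3}; General Cole: {Gamma}.

s3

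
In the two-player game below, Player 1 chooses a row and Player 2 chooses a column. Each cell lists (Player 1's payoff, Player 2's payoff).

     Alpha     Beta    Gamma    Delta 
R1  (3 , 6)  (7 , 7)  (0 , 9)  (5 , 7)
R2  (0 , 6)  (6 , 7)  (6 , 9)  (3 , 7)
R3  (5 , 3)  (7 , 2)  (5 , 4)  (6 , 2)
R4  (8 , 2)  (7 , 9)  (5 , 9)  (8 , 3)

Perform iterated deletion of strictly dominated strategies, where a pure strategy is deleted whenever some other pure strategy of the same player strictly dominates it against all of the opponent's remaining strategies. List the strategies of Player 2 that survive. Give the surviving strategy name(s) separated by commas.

Player 2's strategy Alpha is strictly dominated by Gamma (R1: 9>6, R2: 9>6, R3: 4>3, R4: 9>2) and is removed.
For Player 2, Gamma strictly dominates Delta on the remaining rows (R1: 9>7, R2: 9>7, R3: 4>2, R4: 9>3); eliminate Delta.
Among the remaining strategies, none is strictly dominated by another pure strategy of the same player, so the elimination stops.
Surviving strategies — Player 1: {R1, R2, R3, R4}; Player 2: {Beta, Gamma}.

Beta, Gamma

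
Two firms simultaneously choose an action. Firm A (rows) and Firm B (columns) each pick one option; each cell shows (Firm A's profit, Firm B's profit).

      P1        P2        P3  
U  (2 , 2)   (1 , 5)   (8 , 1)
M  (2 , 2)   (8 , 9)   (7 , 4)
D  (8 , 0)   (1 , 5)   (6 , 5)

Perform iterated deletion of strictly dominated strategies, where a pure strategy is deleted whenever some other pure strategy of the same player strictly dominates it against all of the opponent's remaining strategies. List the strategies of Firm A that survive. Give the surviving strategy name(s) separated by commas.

Column P1 is eliminated: P2 beats it against every remaining row (U: 5>2, M: 9>2, D: 5>0).
For Firm A, M strictly dominates D on the remaining columns (P2: 8>1, P3: 7>6); eliminate D.
For Firm B, P2 strictly dominates P3 on the remaining rows (U: 5>1, M: 9>4); eliminate P3.
For Firm A, M strictly dominates U on the remaining columns (P2: 8>1); eliminate U.
Among the remaining strategies, none is strictly dominated by another pure strategy of the same player, so the elimination stops.
Surviving strategies — Firm A: {M}; Firm B: {P2}.

M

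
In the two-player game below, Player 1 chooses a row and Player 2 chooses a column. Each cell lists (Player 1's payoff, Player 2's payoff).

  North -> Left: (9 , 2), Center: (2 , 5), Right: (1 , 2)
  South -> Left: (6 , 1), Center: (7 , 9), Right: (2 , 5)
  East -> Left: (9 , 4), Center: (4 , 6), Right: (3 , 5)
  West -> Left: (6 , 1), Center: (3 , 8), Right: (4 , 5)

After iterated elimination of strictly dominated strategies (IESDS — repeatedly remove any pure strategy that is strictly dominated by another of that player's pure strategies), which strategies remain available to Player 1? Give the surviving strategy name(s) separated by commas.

Column Left is eliminated: Center beats it against every remaining row (North: 5>2, South: 9>1, East: 6>4, West: 8>1).
Player 1's strategy North is strictly dominated by South (Center: 7>2, Right: 2>1) and is removed.
Column Right is eliminated: Center beats it against every remaining row (South: 9>5, East: 6>5, West: 8>5).
For Player 1, South strictly dominates East on the remaining columns (Center: 7>4); eliminate East.
Player 1's strategy West is strictly dominated by South (Center: 7>3) and is removed.
Among the remaining strategies, none is strictly dominated by another pure strategy of the same player, so the elimination stops.
Surviving strategies — Player 1: {South}; Player 2: {Center}.

South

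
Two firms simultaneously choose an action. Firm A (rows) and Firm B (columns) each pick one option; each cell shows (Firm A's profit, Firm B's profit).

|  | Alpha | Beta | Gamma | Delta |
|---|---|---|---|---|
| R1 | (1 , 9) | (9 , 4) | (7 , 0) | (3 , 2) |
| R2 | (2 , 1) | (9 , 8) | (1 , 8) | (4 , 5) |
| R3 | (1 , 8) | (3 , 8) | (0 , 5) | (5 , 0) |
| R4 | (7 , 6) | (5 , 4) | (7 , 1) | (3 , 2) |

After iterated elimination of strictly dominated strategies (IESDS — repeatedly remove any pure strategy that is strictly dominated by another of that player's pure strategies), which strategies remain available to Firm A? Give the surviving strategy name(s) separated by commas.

Firm B's strategy Delta is strictly dominated by Beta (R1: 4>2, R2: 8>5, R3: 8>0, R4: 4>2) and is removed.
Firm A's strategy R3 is strictly dominated by R2 (Alpha: 2>1, Beta: 9>3, Gamma: 1>0) and is removed.
Among the remaining strategies, none is strictly dominated by another pure strategy of the same player, so the elimination stops.
Surviving strategies — Firm A: {R1, R2, R4}; Firm B: {Alpha, Beta, Gamma}.

R1, R2, R4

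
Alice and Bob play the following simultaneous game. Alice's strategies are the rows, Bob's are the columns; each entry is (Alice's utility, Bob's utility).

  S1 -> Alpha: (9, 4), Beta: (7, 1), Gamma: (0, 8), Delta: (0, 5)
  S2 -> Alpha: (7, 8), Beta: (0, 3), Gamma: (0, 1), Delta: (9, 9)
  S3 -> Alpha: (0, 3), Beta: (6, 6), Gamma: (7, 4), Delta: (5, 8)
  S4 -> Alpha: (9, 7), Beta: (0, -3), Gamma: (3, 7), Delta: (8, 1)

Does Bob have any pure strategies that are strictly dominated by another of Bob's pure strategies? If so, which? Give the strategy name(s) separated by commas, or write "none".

Beta

Nothing dominates Alpha: Beta at S1 (4>1); Gamma at S2 (8>1); Delta at S4 (7>1).
Beta is strictly dominated by Delta (S1: 5>1, S2: 9>3, S3: 8>6, S4: 1>-3).
Gamma is not dominated — it holds its own against Alpha at S1 (8>4); Beta at S1 (8>1); Delta at S1 (8>5).
Nothing dominates Delta: Alpha at S1 (5>4); Beta at S1 (5>1); Gamma at S2 (9>1).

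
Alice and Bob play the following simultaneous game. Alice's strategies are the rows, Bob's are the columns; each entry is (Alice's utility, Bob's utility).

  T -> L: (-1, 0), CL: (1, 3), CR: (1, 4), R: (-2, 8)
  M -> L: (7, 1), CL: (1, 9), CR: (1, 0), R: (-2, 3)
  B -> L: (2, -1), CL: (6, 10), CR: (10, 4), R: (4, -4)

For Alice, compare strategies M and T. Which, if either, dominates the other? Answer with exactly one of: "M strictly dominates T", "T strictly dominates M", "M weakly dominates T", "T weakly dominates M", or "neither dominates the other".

M weakly dominates T

Compare M to T across each choice by Bob: L: 7>-1, CL: 1=1, CR: 1=1, R: -2=-2.
M is at least as good everywhere and strictly better somewhere (tied only at CL, CR, R), so M weakly but not strictly dominates T.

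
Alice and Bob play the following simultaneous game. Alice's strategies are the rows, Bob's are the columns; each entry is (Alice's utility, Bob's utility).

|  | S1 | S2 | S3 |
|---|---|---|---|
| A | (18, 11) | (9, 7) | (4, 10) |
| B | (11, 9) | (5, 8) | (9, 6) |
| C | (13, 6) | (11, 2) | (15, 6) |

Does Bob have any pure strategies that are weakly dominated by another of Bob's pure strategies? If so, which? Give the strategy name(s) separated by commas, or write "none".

S2, S3

S1 is not dominated — it holds its own against S2 at A (11>7); S3 at A (11>10).
S2: dominated, since S1 does at least as well everywhere (A: 11>7, B: 9>8, C: 6>2).
S3: dominated, since S1 does at least as well everywhere (A: 11>10, B: 9>6, C: 6=6).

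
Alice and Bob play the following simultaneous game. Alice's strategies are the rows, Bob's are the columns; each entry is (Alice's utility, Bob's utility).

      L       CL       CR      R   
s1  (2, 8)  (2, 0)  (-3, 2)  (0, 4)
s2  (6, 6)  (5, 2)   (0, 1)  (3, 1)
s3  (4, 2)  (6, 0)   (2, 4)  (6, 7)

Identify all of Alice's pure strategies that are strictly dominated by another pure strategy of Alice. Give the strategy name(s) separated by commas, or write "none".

s1 is strictly dominated by s2 (L: 6>2, CL: 5>2, CR: 0>-3, R: 3>0).
s2: no other strategy beats it everywhere (s1 at L (6>2); s3 at L (6>4)).
Nothing dominates s3: s1 at L (4>2); s2 at CL (6>5).

s1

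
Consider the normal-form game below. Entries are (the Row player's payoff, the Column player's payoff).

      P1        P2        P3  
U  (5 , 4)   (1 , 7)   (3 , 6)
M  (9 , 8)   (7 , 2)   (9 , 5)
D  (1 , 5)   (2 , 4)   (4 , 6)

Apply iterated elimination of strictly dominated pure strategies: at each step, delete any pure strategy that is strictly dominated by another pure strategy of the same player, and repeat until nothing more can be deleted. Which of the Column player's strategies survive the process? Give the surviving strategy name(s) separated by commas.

P1

Row U is eliminated: M beats it against every remaining column (P1: 9>5, P2: 7>1, P3: 9>3).
The Row player's strategy D is strictly dominated by M (P1: 9>1, P2: 7>2, P3: 9>4) and is removed.
For the Column player, P1 strictly dominates P2 on the remaining rows (M: 8>2); eliminate P2.
The Column player's strategy P3 is strictly dominated by P1 (M: 8>5) and is removed.
Among the remaining strategies, none is strictly dominated by another pure strategy of the same player, so the elimination stops.
Surviving strategies — the Row player: {M}; the Column player: {P1}.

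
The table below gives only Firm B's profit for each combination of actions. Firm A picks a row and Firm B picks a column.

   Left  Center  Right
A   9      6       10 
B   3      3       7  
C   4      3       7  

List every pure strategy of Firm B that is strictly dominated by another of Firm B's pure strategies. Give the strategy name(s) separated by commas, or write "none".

Left, Center

Left is strictly dominated by Right (A: 10>9, B: 7>3, C: 7>4).
Center is strictly dominated by Right (A: 10>6, B: 7>3, C: 7>3).
Right is not dominated — it holds its own against Left at A (10>9); Center at A (10>6).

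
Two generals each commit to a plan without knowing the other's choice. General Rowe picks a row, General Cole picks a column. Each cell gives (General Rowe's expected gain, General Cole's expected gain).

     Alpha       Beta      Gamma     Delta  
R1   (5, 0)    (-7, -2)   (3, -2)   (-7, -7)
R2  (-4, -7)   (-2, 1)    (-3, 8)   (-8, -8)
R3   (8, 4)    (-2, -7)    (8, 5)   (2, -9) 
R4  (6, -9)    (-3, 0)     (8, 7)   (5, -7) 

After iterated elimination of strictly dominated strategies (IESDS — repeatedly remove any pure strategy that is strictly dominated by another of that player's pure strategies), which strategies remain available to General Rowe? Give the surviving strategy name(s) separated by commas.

Row R1 is eliminated: R3 beats it against every remaining column (Alpha: 8>5, Beta: -2>-7, Gamma: 8>3, Delta: 2>-7).
Column Alpha is eliminated: Gamma beats it against every remaining row (R2: 8>-7, R3: 5>4, R4: 7>-9).
General Cole's strategy Beta is strictly dominated by Gamma (R2: 8>1, R3: 5>-7, R4: 7>0) and is removed.
For General Rowe, R3 strictly dominates R2 on the remaining columns (Gamma: 8>-3, Delta: 2>-8); eliminate R2.
General Cole's strategy Delta is strictly dominated by Gamma (R3: 5>-9, R4: 7>-7) and is removed.
Among the remaining strategies, none is strictly dominated by another pure strategy of the same player, so the elimination stops.
Surviving strategies — General Rowe: {R3, R4}; General Cole: {Gamma}.

R3, R4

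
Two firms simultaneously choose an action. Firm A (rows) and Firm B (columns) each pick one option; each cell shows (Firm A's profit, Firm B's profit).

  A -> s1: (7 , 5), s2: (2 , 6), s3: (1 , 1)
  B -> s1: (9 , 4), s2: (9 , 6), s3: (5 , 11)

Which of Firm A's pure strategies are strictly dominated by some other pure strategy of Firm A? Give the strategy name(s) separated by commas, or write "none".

A

B strictly dominates A — s1: 9>7, s2: 9>2, s3: 5>1.
Nothing dominates B: A at s1 (9>7).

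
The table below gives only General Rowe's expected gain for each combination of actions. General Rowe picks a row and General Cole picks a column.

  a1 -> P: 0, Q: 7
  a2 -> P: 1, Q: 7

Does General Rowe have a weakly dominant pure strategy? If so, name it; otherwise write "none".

a2

a2 vs a1: P: 1>0, Q: 7=7.
a2 is at least as good as every other strategy against every opponent action, so it is weakly dominant.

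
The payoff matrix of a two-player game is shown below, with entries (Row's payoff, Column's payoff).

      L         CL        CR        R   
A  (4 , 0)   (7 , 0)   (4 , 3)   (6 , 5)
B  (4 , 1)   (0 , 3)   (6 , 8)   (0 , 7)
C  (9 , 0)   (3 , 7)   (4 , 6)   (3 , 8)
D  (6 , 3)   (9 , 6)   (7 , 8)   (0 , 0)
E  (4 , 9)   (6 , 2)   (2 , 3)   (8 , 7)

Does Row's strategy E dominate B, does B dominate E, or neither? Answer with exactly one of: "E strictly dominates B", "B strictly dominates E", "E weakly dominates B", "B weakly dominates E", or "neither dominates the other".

neither dominates the other

Compare E to B across each opponent action: L: 4=4, CL: 6>0, CR: 2<6, R: 8>0.
E does better at CL, R but worse at CR; neither strategy dominates the other.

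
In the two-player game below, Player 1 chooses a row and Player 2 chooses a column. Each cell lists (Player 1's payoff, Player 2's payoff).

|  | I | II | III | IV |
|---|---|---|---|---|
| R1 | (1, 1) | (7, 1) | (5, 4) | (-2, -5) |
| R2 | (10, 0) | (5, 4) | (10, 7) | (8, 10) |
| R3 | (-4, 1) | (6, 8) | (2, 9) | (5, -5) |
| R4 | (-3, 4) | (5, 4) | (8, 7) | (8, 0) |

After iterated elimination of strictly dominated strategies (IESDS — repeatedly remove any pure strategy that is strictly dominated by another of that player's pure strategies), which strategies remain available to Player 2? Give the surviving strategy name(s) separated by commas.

Column I is eliminated: III beats it against every remaining row (R1: 4>1, R2: 7>0, R3: 9>1, R4: 7>4).
Column II is eliminated: III beats it against every remaining row (R1: 4>1, R2: 7>4, R3: 9>8, R4: 7>4).
Player 1's strategy R1 is strictly dominated by R2 (III: 10>5, IV: 8>-2) and is removed.
Player 1's strategy R3 is strictly dominated by R2 (III: 10>2, IV: 8>5) and is removed.
Among the remaining strategies, none is strictly dominated by another pure strategy of the same player, so the elimination stops.
Surviving strategies — Player 1: {R2, R4}; Player 2: {III, IV}.

III, IV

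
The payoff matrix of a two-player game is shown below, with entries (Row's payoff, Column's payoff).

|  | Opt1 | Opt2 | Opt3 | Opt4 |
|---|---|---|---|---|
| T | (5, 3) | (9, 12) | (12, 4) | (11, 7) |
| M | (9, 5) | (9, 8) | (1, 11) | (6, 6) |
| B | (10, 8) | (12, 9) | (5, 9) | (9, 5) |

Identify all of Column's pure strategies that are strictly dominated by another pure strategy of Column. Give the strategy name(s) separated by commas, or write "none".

Opt1: dominated, since Opt2 does at least as well everywhere (T: 12>3, M: 8>5, B: 9>8).
Nothing dominates Opt2: Opt1 at T (12>3); Opt3 at T (12>4); Opt4 at T (12>7).
Opt3: no other strategy beats it everywhere (Opt1 at T (4>3); Opt2 at M (11>8); Opt4 at M (11>6)).
Opt2 strictly dominates Opt4 — T: 12>7, M: 8>6, B: 9>5.

Opt1, Opt4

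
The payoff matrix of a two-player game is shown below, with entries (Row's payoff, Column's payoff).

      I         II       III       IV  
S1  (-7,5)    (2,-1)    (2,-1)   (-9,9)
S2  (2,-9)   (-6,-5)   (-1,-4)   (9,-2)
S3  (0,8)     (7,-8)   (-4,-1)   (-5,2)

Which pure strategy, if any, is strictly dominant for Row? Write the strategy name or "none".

S1 fails to dominate S2 at I (-7<2).
S2 fails to dominate S1 at II (-6<2).
S3 fails to dominate S1 at III (-4<2).
No single strategy dominates all the others.

none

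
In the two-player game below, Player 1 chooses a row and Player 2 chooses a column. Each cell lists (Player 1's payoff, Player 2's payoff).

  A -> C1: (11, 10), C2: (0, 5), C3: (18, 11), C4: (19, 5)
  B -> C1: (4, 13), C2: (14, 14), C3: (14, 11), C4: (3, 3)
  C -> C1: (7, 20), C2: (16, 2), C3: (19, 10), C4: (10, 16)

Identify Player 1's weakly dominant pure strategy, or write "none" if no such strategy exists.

none

A fails to dominate B at C2 (0<14).
B fails to dominate A at C1 (4<11).
C fails to dominate A at C1 (7<11).
No single strategy dominates all the others.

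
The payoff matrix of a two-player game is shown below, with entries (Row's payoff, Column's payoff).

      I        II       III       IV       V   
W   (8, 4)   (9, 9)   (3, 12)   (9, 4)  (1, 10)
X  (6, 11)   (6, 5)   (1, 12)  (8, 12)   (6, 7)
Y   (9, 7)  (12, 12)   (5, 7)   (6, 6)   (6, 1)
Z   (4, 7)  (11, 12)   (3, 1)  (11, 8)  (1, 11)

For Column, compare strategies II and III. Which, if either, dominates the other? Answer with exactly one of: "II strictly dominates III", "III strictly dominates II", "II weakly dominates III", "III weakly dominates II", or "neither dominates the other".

neither dominates the other

Compare II to III across every action of Row: W: 9<12, X: 5<12, Y: 12>7, Z: 12>1.
II does better at Y, Z but worse at W, X; neither strategy dominates the other.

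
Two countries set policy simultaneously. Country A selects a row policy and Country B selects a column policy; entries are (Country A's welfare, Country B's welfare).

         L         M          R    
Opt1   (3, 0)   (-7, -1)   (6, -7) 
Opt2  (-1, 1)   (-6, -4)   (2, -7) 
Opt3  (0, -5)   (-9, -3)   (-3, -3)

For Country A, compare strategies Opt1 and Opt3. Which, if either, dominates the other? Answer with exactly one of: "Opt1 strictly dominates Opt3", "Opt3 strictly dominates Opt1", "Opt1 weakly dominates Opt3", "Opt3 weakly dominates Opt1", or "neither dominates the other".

Opt1's payoffs vs Opt3's, by Country B's action — L: 3>0, M: -7>-9, R: 6>-3.
Opt1 gives a strictly higher payoff against each choice by Country B, so Opt1 strictly dominates Opt3.

Opt1 strictly dominates Opt3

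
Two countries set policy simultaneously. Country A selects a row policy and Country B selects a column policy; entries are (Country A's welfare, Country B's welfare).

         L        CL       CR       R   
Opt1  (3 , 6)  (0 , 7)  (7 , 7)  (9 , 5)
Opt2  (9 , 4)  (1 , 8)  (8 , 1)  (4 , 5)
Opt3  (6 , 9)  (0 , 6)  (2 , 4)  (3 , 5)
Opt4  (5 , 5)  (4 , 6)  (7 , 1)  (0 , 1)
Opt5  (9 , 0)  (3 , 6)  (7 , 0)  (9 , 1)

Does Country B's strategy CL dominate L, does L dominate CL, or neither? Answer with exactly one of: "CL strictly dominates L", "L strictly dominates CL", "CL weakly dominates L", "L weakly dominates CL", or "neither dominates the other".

neither dominates the other

Compare CL to L across every action of Country A: Opt1: 7>6, Opt2: 8>4, Opt3: 6<9, Opt4: 6>5, Opt5: 6>0.
CL does better at Opt1, Opt2, Opt4, Opt5 but worse at Opt3; neither strategy dominates the other.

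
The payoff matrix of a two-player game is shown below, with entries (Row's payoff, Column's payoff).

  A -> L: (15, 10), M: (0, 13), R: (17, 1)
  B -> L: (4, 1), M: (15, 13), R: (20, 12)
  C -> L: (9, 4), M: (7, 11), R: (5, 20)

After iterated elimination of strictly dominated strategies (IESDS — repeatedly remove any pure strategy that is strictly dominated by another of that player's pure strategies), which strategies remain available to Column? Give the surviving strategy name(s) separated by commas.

M

Column's strategy L is strictly dominated by M (A: 13>10, B: 13>1, C: 11>4) and is removed.
For Row, B strictly dominates A on the remaining columns (M: 15>0, R: 20>17); eliminate A.
Row's strategy C is strictly dominated by B (M: 15>7, R: 20>5) and is removed.
For Column, M strictly dominates R on the remaining rows (B: 13>12); eliminate R.
Among the remaining strategies, none is strictly dominated by another pure strategy of the same player, so the elimination stops.
Surviving strategies — Row: {B}; Column: {M}.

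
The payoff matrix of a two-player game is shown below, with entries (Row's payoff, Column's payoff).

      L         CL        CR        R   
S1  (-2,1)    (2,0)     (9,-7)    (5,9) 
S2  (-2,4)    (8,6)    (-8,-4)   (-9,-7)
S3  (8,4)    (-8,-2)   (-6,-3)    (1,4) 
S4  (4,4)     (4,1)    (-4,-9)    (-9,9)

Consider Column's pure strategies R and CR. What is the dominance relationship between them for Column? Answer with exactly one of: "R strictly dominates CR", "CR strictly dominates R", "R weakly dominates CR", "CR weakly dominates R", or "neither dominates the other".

Compare R to CR across every action of Row: S1: 9>-7, S2: -7<-4, S3: 4>-3, S4: 9>-9.
R does better at S1, S3, S4 but worse at S2; neither strategy dominates the other.

neither dominates the other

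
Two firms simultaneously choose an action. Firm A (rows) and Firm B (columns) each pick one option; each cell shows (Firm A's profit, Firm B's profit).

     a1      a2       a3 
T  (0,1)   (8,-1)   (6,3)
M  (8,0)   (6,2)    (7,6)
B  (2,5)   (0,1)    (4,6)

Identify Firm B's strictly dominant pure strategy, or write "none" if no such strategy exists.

a3

a3 vs a1: T: 3>1, M: 6>0, B: 6>5.
a3 vs a2: T: 3>-1, M: 6>2, B: 6>1.
a3 strictly beats every other strategy against every opponent action, so it is strictly dominant.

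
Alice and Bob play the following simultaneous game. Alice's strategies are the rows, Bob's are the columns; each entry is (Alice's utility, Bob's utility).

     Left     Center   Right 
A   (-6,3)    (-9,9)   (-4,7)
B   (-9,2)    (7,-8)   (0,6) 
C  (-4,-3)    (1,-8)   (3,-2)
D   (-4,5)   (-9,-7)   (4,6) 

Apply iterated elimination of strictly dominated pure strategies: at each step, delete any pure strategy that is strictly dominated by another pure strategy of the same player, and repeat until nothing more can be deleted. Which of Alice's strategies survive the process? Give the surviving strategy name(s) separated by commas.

D

Alice's strategy A is strictly dominated by C (Left: -4>-6, Center: 1>-9, Right: 3>-4) and is removed.
For Bob, Right strictly dominates Left on the remaining rows (B: 6>2, C: -2>-3, D: 6>5); eliminate Left.
Bob's strategy Center is strictly dominated by Right (B: 6>-8, C: -2>-8, D: 6>-7) and is removed.
Alice's strategy B is strictly dominated by C (Right: 3>0) and is removed.
Row C is eliminated: D beats it against every remaining column (Right: 4>3).
Among the remaining strategies, none is strictly dominated by another pure strategy of the same player, so the elimination stops.
Surviving strategies — Alice: {D}; Bob: {Right}.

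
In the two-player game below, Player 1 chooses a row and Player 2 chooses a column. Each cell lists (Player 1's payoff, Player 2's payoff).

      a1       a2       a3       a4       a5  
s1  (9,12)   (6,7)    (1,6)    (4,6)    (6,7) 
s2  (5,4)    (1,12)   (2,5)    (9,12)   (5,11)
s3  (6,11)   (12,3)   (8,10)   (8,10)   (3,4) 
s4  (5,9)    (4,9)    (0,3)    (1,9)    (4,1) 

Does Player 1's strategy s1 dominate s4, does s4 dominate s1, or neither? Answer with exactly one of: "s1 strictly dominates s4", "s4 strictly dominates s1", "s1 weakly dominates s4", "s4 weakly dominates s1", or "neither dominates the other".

s1 strictly dominates s4

Compare s1 to s4 across every action of Player 2: a1: 9>5, a2: 6>4, a3: 1>0, a4: 4>1, a5: 6>4.
s1 gives a strictly higher payoff against every action of Player 2, so s1 strictly dominates s4.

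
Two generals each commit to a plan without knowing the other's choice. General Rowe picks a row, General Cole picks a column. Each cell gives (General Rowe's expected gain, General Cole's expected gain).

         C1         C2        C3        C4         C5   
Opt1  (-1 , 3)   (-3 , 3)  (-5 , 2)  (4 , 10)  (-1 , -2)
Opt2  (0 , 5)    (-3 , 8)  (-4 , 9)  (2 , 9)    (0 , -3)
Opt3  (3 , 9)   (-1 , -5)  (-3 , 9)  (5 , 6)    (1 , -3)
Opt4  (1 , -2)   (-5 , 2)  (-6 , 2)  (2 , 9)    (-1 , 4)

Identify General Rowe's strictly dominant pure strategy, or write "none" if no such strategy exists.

Opt3

Opt3 vs Opt1: C1: 3>-1, C2: -1>-3, C3: -3>-5, C4: 5>4, C5: 1>-1.
Opt3 vs Opt2: C1: 3>0, C2: -1>-3, C3: -3>-4, C4: 5>2, C5: 1>0.
Opt3 vs Opt4: C1: 3>1, C2: -1>-5, C3: -3>-6, C4: 5>2, C5: 1>-1.
Opt3 strictly beats every other strategy against every opponent action, so it is strictly dominant.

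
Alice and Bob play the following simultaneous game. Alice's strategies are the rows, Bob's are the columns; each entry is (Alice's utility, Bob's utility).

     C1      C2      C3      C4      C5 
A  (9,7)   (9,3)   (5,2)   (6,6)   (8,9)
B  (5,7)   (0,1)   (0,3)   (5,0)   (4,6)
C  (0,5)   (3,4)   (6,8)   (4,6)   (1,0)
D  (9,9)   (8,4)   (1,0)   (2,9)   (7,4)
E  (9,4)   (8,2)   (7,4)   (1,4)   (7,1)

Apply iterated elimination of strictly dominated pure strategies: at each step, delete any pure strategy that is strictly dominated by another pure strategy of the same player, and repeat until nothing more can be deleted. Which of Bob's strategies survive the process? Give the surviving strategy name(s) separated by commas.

For Alice, A strictly dominates B on the remaining columns (C1: 9>5, C2: 9>0, C3: 5>0, C4: 6>5, C5: 8>4); eliminate B.
Column C2 is eliminated: C1 beats it against every remaining row (A: 7>3, C: 5>4, D: 9>4, E: 4>2).
Among the remaining strategies, none is strictly dominated by another pure strategy of the same player, so the elimination stops.
Surviving strategies — Alice: {A, C, D, E}; Bob: {C1, C3, C4, C5}.

C1, C3, C4, C5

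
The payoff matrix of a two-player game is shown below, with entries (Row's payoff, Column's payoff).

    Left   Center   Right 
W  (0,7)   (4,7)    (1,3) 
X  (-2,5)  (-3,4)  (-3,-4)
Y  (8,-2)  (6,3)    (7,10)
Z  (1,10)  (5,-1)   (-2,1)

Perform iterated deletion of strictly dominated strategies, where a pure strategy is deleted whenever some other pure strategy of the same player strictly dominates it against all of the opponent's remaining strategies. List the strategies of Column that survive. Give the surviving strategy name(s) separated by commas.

For Row, Y strictly dominates W on the remaining columns (Left: 8>0, Center: 6>4, Right: 7>1); eliminate W.
Row's strategy X is strictly dominated by Y (Left: 8>-2, Center: 6>-3, Right: 7>-3) and is removed.
Row's strategy Z is strictly dominated by Y (Left: 8>1, Center: 6>5, Right: 7>-2) and is removed.
Column Left is eliminated: Center beats it against every remaining row (Y: 3>-2).
Column's strategy Center is strictly dominated by Right (Y: 10>3) and is removed.
Among the remaining strategies, none is strictly dominated by another pure strategy of the same player, so the elimination stops.
Surviving strategies — Row: {Y}; Column: {Right}.

Right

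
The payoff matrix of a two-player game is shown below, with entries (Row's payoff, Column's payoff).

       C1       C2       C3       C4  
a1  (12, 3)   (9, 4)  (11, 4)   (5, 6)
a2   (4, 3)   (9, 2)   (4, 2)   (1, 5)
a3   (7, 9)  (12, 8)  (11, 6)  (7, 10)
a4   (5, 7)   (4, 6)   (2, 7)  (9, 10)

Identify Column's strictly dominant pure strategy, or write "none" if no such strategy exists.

C4

C4 vs C1: a1: 6>3, a2: 5>3, a3: 10>9, a4: 10>7.
C4 vs C2: a1: 6>4, a2: 5>2, a3: 10>8, a4: 10>6.
C4 vs C3: a1: 6>4, a2: 5>2, a3: 10>6, a4: 10>7.
C4 strictly beats every other strategy against every opponent action, so it is strictly dominant.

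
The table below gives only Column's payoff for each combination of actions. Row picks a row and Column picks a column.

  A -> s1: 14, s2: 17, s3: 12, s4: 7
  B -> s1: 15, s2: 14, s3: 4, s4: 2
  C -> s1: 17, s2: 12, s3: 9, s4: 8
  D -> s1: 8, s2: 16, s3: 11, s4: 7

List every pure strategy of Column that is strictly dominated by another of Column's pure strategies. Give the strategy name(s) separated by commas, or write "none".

s3, s4

s1: no other strategy beats it everywhere (s2 at B (15>14); s3 at A (14>12); s4 at A (14>7)).
Nothing dominates s2: s1 at A (17>14); s3 at A (17>12); s4 at A (17>7).
s3: dominated, since s2 does at least as well everywhere (A: 17>12, B: 14>4, C: 12>9, D: 16>11).
s4 is strictly dominated by s1 (A: 14>7, B: 15>2, C: 17>8, D: 8>7).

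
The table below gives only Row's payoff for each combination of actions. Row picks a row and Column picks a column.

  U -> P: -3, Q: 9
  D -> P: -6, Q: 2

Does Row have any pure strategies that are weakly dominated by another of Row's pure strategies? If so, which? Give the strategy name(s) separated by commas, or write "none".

U is not dominated — it holds its own against D at P (-3>-6).
D is weakly dominated by U (P: -3>-6, Q: 9>2).

D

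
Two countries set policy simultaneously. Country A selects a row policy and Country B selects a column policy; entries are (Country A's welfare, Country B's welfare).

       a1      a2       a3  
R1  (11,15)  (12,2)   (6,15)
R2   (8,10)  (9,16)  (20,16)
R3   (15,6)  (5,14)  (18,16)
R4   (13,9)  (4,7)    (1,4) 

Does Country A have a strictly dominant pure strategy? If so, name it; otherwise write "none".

none

R1 fails to dominate R2 at a3 (6<20).
R2 fails to dominate R1 at a1 (8<11).
R3 fails to dominate R1 at a2 (5<12).
R4 fails to dominate R1 at a2 (4<12).
No single strategy dominates all the others.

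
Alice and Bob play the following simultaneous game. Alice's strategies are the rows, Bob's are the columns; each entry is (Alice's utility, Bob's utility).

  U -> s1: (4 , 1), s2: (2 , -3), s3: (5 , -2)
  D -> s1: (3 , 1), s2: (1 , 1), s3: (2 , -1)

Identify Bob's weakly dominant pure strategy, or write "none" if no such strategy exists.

s1 vs s2: U: 1>-3, D: 1=1.
s1 vs s3: U: 1>-2, D: 1>-1.
s1 is at least as good as every other strategy against every opponent action, so it is weakly dominant.

s1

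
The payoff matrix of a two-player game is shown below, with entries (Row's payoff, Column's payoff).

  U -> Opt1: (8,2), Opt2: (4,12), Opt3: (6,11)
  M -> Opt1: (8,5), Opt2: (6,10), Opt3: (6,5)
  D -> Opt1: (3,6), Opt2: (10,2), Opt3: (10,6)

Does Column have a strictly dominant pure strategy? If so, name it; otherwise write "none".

Opt1 fails to dominate Opt2 at U (2<12).
Opt2 fails to dominate Opt1 at D (2<6).
Opt3 fails to dominate Opt1 at M (5=5).
No single strategy dominates all the others.

none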